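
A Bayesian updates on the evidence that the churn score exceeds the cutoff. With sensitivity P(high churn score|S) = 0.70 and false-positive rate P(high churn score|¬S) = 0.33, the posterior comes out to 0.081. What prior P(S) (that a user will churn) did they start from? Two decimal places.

In odds form, posterior odds = prior odds × likelihood ratio, so prior odds = posterior odds ÷ LR.
Posterior odds = 0.081/(1−0.081) = 0.0881. LR = 0.70/0.33 = 2.1212.
Prior odds = 0.0881/2.1212 = 0.0415, so P(S) = 0.0415/(1+0.0415) ≈ 0.04.

P(S) = 0.04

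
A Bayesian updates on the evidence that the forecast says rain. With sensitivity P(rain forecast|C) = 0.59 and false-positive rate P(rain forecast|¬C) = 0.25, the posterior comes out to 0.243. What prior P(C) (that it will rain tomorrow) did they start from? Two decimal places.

P(C) = 0.12

Bayes' rule in odds form gives O(C|E) = O(C)·[P(E|C)/P(E|¬C)], hence O(C) = O(C|E)/LR.
Posterior odds = 0.243/(1−0.243) = 0.3210. LR = 0.59/0.25 = 2.3600.
Prior odds = 0.3210/2.3600 = 0.1360, so P(C) = 0.1360/(1+0.1360) ≈ 0.12.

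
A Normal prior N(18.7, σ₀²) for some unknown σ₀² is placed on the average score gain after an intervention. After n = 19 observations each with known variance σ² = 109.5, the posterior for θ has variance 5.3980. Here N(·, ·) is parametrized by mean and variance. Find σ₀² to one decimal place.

Posterior precision equals prior precision plus data precision: 1/σ_n² = 1/σ₀² + n/σ².
So 1/σ₀² = 1/5.3980 − 19/109.5 = 0.185254 − 0.173516 = 0.011738.
Hence σ₀² = 1/0.011738 ≈ 85.2.

σ₀² = 85.2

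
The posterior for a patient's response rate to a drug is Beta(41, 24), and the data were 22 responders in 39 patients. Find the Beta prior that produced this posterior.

Beta(19, 7)

Beta is conjugate to the binomial likelihood: posterior = Beta(a+s, b+f).
So a = 41 − 22 = 19 and b = 24 − 17 = 7.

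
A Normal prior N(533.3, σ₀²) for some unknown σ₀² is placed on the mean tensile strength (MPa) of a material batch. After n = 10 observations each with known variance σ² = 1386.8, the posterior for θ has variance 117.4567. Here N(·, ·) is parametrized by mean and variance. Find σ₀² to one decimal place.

For the Normal–Normal model with known σ², precisions add: τ_n = τ₀ + n/σ².
So 1/σ₀² = 1/117.4567 − 10/1386.8 = 0.008514 − 0.007211 = 0.001303.
Hence σ₀² = 1/0.001303 ≈ 767.5.

σ₀² = 767.5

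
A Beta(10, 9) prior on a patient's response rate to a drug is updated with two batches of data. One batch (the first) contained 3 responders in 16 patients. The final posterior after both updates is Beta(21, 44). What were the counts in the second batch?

8 responders and 22 non-responders

Sequential conjugate updates are equivalent to a single update on the pooled data, so total successes = posterior α − prior α and total failures = posterior β − prior β.
Total across both batches: 21−10=11 responders, 44−9=35 non-responders.
Subtract the first batch: 11−3=8 responders and 35−13=22 non-responders.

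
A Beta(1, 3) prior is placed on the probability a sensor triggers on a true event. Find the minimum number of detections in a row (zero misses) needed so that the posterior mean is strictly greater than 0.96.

After k detections and 0 misses the posterior is Beta(1+k, 3), with mean (1+k)/(1+3+k).
Set (1+k)/(4+k) > 0.96 and solve: k > (0.96·4 − 1)/(1 − 0.96) = 71.000.
The smallest integer exceeding 71.000 is 72.

k = 72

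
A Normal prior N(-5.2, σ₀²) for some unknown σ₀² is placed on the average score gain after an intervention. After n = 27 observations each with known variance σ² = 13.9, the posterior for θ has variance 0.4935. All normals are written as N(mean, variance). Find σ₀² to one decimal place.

σ₀² = 11.9

For the Normal–Normal model with known σ², precisions add: τ_n = τ₀ + n/σ².
So 1/σ₀² = 1/0.4935 − 27/13.9 = 2.026342 − 1.942446 = 0.083896.
Hence σ₀² = 1/0.083896 ≈ 11.9.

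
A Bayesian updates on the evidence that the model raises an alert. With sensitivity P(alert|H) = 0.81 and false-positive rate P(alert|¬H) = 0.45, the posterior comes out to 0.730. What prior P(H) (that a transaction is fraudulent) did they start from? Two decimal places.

Bayes' rule in odds form gives O(H|E) = O(H)·[P(E|H)/P(E|¬H)], hence O(H) = O(H|E)/LR.
Posterior odds = 0.730/(1−0.730) = 2.7037. LR = 0.81/0.45 = 1.8000.
Prior odds = 2.7037/1.8000 = 1.5021, so P(H) = 1.5021/(1+1.5021) ≈ 0.60.

P(H) = 0.60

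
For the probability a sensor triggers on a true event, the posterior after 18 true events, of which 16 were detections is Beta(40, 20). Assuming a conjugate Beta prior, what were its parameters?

A Beta(a, b) prior with s successes and f failures in binomial data gives a Beta(a+s, b+f) posterior.
Subtract the data counts: 40−16=24, 20−2=18.

Beta(24, 18)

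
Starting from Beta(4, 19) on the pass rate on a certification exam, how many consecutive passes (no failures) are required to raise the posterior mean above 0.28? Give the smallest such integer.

k = 4

After k passes and 0 failures the posterior is Beta(4+k, 19), with mean (4+k)/(4+19+k).
Set (4+k)/(23+k) > 0.28 and solve: k > (0.28·23 − 4)/(1 − 0.28) = 3.389.
The smallest integer exceeding 3.389 is 4, and checking k=4: (8)/(27) = 0.2963 > 0.28.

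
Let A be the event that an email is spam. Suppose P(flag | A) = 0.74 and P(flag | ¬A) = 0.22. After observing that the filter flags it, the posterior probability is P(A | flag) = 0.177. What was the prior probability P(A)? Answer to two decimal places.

P(A) = 0.06

In odds form, posterior odds = prior odds × likelihood ratio, so prior odds = posterior odds ÷ LR.
Posterior odds = 0.177/(1−0.177) = 0.2151. LR = 0.74/0.22 = 3.3636.
Prior odds = 0.2151/3.3636 = 0.0639, so P(A) = 0.0639/(1+0.0639) ≈ 0.06.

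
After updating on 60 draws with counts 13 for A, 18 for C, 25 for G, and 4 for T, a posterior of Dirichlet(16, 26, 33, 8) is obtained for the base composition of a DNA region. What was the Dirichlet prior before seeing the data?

For a Dirichlet(α) prior with multinomial counts c, the posterior is Dirichlet(α + c) componentwise.
Subtract each count from the matching posterior parameter: 16−13=3, 26−18=8, 33−25=8, 8−4=4.

Dirichlet(3, 8, 8, 4)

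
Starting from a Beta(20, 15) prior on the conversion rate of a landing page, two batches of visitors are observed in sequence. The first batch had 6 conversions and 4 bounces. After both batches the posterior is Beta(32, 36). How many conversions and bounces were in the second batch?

Because Beta–binomial updating is additive in the counts, the combined data contributed (α_post−α_prior, β_post−β_prior) successes and failures.
Total across both batches: 32−20=12 conversions, 36−15=21 bounces.
Subtract the first batch: 12−6=6 conversions and 21−4=17 bounces.

6 conversions and 17 bounces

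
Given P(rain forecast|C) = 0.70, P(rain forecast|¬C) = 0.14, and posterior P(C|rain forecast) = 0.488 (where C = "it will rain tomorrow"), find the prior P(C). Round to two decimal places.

P(C) = 0.16

Bayes' rule in odds form gives O(C|E) = O(C)·[P(E|C)/P(E|¬C)], hence O(C) = O(C|E)/LR.
Posterior odds = 0.488/(1−0.488) = 0.9531. LR = 0.70/0.14 = 5.0000.
Prior odds = 0.9531/5.0000 = 0.1906, so P(C) = 0.1906/(1+0.1906) ≈ 0.16.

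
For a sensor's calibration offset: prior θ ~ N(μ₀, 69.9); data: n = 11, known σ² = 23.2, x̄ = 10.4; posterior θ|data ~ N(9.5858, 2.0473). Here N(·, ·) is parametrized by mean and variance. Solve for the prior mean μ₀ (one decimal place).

μ₀ = -17.4

The posterior mean is a precision-weighted average: μ_n = (τ₀μ₀ + τ_data·x̄)/(τ₀+τ_data), with τ₀=1/σ₀² and τ_data=n/σ².
Here τ₀ = 1/69.9 = 0.014306 and τ_data = 11/23.2 = 0.474138, so τ_n = 0.488444.
Rearranging for μ₀: μ₀ = (μ_n·τ_n − τ_data·x̄)/τ₀ = (9.5858·0.488444 − 0.474138·10.4) / 0.014306 = -0.248909/0.014306 ≈ -17.4.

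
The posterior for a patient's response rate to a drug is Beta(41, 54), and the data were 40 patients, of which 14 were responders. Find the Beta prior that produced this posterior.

Beta(27, 28)

A Beta(α, β) prior with s successes and f failures in binomial data gives a Beta(α+s, β+f) posterior.
Subtract the data counts: 41−14=27, 54−26=28.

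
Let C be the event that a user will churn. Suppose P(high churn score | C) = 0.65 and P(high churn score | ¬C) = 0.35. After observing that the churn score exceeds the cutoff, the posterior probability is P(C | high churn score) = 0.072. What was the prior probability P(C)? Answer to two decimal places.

In odds form, posterior odds = prior odds × likelihood ratio, so prior odds = posterior odds ÷ LR.
Posterior odds = 0.072/(1−0.072) = 0.0776. LR = 0.65/0.35 = 1.8571.
Prior odds = 0.0776/1.8571 = 0.0418, so P(C) = 0.0418/(1+0.0418) ≈ 0.04.

P(C) = 0.04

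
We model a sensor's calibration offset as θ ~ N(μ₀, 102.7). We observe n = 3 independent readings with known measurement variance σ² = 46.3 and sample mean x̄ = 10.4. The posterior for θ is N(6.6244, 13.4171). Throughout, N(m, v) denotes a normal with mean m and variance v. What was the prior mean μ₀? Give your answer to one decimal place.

The posterior mean is a precision-weighted average: μ_n = (τ₀μ₀ + τ_data·x̄)/(τ₀+τ_data), with τ₀=1/σ₀² and τ_data=n/σ².
Here τ₀ = 1/102.7 = 0.009737 and τ_data = 3/46.3 = 0.064795, so τ_n = 0.074532.
Rearranging for μ₀: μ₀ = (μ_n·τ_n − τ_data·x̄)/τ₀ = (6.6244·0.074532 − 0.064795·10.4) / 0.009737 = -0.180138/0.009737 ≈ -18.5.

μ₀ = -18.5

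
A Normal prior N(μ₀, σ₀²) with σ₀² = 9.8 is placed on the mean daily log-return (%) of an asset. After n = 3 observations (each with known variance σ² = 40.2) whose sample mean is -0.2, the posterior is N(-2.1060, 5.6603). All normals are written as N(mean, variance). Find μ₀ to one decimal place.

With known observation variance, the Normal–Normal posterior has precision τ_n = τ₀ + n/σ² and mean μ_n = (τ₀μ₀ + (n/σ²)x̄)/τ_n.
Here τ₀ = 1/9.8 = 0.102041 and τ_data = 3/40.2 = 0.074627, so τ_n = 0.176668.
Rearranging for μ₀: μ₀ = (μ_n·τ_n − τ_data·x̄)/τ₀ = (-2.1060·0.176668 − 0.074627·-0.2) / 0.102041 = -0.357137/0.102041 ≈ -3.5.

μ₀ = -3.5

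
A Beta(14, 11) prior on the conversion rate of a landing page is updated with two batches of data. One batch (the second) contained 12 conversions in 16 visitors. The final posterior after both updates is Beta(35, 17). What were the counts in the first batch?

9 conversions and 2 bounces

Sequential conjugate updates are equivalent to a single update on the pooled data, so total successes = posterior α − prior α and total failures = posterior β − prior β.
Total across both batches: 35−14=21 conversions, 17−11=6 bounces.
Subtract the second batch: 21−12=9 conversions and 6−4=2 bounces.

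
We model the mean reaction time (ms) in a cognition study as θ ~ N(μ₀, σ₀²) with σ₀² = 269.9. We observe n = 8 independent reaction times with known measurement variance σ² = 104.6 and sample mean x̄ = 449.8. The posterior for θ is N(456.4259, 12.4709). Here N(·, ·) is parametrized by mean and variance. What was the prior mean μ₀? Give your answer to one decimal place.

μ₀ = 593.2

With known observation variance, the Normal–Normal posterior has precision τ_n = τ₀ + n/σ² and mean μ_n = (τ₀μ₀ + (n/σ²)x̄)/τ_n.
Here τ₀ = 1/269.9 = 0.003705 and τ_data = 8/104.6 = 0.076482, so τ_n = 0.080187.
Rearranging for μ₀: μ₀ = (μ_n·τ_n − τ_data·x̄)/τ₀ = (456.4259·0.080187 − 0.076482·449.8) / 0.003705 = 2.197820/0.003705 ≈ 593.2.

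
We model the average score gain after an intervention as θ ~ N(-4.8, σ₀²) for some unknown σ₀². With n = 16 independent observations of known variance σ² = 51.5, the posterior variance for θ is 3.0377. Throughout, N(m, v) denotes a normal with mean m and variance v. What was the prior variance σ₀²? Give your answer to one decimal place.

σ₀² = 54.0

For the Normal–Normal model with known σ², precisions add: τ_n = τ₀ + n/σ².
So 1/σ₀² = 1/3.0377 − 16/51.5 = 0.329196 − 0.310680 = 0.018516.
Hence σ₀² = 1/0.018516 ≈ 54.0.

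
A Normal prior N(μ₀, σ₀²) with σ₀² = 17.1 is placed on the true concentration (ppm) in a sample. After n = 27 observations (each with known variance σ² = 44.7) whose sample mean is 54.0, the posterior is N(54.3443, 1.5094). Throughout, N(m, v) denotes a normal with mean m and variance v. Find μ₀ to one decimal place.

With known observation variance, the Normal–Normal posterior has precision τ_n = τ₀ + n/σ² and mean μ_n = (τ₀μ₀ + (n/σ²)x̄)/τ_n.
Here τ₀ = 1/17.1 = 0.058480 and τ_data = 27/44.7 = 0.604027, so τ_n = 0.662507.
Rearranging for μ₀: μ₀ = (μ_n·τ_n − τ_data·x̄)/τ₀ = (54.3443·0.662507 − 0.604027·54.0) / 0.058480 = 3.386021/0.058480 ≈ 57.9.

μ₀ = 57.9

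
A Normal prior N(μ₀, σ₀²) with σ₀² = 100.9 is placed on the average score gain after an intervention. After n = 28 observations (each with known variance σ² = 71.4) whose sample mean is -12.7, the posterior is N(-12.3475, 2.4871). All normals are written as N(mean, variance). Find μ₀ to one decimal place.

μ₀ = 1.6

The posterior mean is a precision-weighted average: μ_n = (τ₀μ₀ + τ_data·x̄)/(τ₀+τ_data), with τ₀=1/σ₀² and τ_data=n/σ².
Here τ₀ = 1/100.9 = 0.009911 and τ_data = 28/71.4 = 0.392157, so τ_n = 0.402068.
Rearranging for μ₀: μ₀ = (μ_n·τ_n − τ_data·x̄)/τ₀ = (-12.3475·0.402068 − 0.392157·-12.7) / 0.009911 = 0.015859/0.009911 ≈ 1.6.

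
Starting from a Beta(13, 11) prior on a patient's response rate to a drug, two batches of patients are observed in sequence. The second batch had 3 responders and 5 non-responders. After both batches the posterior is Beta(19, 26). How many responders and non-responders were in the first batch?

Because Beta–binomial updating is additive in the counts, the combined data contributed (α_post−α_prior, β_post−β_prior) successes and failures.
Total across both batches: 19−13=6 responders, 26−11=15 non-responders.
Subtract the second batch: 6−3=3 responders and 15−5=10 non-responders.

3 responders and 10 non-responders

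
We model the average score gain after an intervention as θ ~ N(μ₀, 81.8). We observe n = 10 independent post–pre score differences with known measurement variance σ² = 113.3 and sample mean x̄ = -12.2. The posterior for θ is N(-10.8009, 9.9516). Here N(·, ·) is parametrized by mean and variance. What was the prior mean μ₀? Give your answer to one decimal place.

μ₀ = -0.7

With known observation variance, the Normal–Normal posterior has precision τ_n = τ₀ + n/σ² and mean μ_n = (τ₀μ₀ + (n/σ²)x̄)/τ_n.
Here τ₀ = 1/81.8 = 0.012225 and τ_data = 10/113.3 = 0.088261, so τ_n = 0.100486.
Rearranging for μ₀: μ₀ = (μ_n·τ_n − τ_data·x̄)/τ₀ = (-10.8009·0.100486 − 0.088261·-12.2) / 0.012225 = -0.008555/0.012225 ≈ -0.7.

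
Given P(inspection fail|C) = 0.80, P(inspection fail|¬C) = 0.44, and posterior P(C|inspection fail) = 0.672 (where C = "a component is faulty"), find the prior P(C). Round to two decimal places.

P(C) = 0.53

In odds form, posterior odds = prior odds × likelihood ratio, so prior odds = posterior odds ÷ LR.
Posterior odds = 0.672/(1−0.672) = 2.0488. LR = 0.80/0.44 = 1.8182.
Prior odds = 2.0488/1.8182 = 1.1268, so P(C) = 1.1268/(1+1.1268) ≈ 0.53.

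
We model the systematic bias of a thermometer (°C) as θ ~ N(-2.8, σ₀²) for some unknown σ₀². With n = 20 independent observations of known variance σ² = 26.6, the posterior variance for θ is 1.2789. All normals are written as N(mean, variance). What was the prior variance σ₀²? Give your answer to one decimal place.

σ₀² = 33.3

For the Normal–Normal model with known σ², precisions add: τ_n = τ₀ + n/σ².
So 1/σ₀² = 1/1.2789 − 20/26.6 = 0.781922 − 0.751880 = 0.030042.
Hence σ₀² = 1/0.030042 ≈ 33.3.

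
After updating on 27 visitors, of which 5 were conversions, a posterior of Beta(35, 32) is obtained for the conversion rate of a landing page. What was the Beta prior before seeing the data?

Beta(30, 10)

Beta is conjugate to the binomial likelihood: posterior = Beta(α+s, β+f).
Subtract the data counts: 35−5=30, 32−22=10.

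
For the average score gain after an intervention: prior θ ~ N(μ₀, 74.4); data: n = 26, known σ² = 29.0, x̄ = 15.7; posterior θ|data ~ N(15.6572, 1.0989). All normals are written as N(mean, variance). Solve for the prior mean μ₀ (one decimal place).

μ₀ = 12.8

With known observation variance, the Normal–Normal posterior has precision τ_n = τ₀ + n/σ² and mean μ_n = (τ₀μ₀ + (n/σ²)x̄)/τ_n.
Here τ₀ = 1/74.4 = 0.013441 and τ_data = 26/29.0 = 0.896552, so τ_n = 0.909993.
Rearranging for μ₀: μ₀ = (μ_n·τ_n − τ_data·x̄)/τ₀ = (15.6572·0.909993 − 0.896552·15.7) / 0.013441 = 0.172076/0.013441 ≈ 12.8.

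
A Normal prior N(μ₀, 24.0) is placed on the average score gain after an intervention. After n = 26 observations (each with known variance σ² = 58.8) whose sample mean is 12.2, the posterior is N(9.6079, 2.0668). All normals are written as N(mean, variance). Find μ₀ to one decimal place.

With known observation variance, the Normal–Normal posterior has precision τ_n = τ₀ + n/σ² and mean μ_n = (τ₀μ₀ + (n/σ²)x̄)/τ_n.
Here τ₀ = 1/24.0 = 0.041667 and τ_data = 26/58.8 = 0.442177, so τ_n = 0.483844.
Rearranging for μ₀: μ₀ = (μ_n·τ_n − τ_data·x̄)/τ₀ = (9.6079·0.483844 − 0.442177·12.2) / 0.041667 = -0.745835/0.041667 ≈ -17.9.

μ₀ = -17.9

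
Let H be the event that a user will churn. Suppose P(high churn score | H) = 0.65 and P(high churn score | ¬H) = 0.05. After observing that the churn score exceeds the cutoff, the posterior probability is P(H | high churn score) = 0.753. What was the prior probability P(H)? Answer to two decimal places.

In odds form, posterior odds = prior odds × likelihood ratio, so prior odds = posterior odds ÷ LR.
Posterior odds = 0.753/(1−0.753) = 3.0486. LR = 0.65/0.05 = 13.0000.
Prior odds = 3.0486/13.0000 = 0.2345, so P(H) = 0.2345/(1+0.2345) ≈ 0.19.

P(H) = 0.19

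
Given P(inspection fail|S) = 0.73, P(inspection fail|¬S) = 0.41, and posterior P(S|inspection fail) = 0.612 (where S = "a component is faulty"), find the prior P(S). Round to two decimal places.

P(S) = 0.47

Bayes' rule in odds form gives O(S|E) = O(S)·[P(E|S)/P(E|¬S)], hence O(S) = O(S|E)/LR.
Posterior odds = 0.612/(1−0.612) = 1.5773. LR = 0.73/0.41 = 1.7805.
Prior odds = 1.5773/1.7805 = 0.8859, so P(S) = 0.8859/(1+0.8859) ≈ 0.47.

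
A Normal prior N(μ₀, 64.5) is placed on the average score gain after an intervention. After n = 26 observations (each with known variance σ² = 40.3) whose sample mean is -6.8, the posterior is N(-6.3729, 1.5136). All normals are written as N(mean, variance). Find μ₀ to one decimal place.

The posterior mean is a precision-weighted average: μ_n = (τ₀μ₀ + τ_data·x̄)/(τ₀+τ_data), with τ₀=1/σ₀² and τ_data=n/σ².
Here τ₀ = 1/64.5 = 0.015504 and τ_data = 26/40.3 = 0.645161, so τ_n = 0.660665.
Rearranging for μ₀: μ₀ = (μ_n·τ_n − τ_data·x̄)/τ₀ = (-6.3729·0.660665 − 0.645161·-6.8) / 0.015504 = 0.176743/0.015504 ≈ 11.4.

μ₀ = 11.4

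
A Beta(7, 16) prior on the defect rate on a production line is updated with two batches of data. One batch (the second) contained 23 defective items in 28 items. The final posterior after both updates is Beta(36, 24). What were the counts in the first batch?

Because Beta–binomial updating is additive in the counts, the combined data contributed (α_post−α_prior, β_post−β_prior) successes and failures.
Total across both batches: 36−7=29 defective items, 24−16=8 good items.
Subtract the second batch: 29−23=6 defective items and 8−5=3 good items.

6 defective items and 3 good items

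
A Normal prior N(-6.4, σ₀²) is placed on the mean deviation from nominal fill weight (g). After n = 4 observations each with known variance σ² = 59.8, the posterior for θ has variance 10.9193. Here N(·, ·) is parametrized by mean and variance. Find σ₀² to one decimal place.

σ₀² = 40.5

For the Normal–Normal model with known σ², precisions add: τ_n = τ₀ + n/σ².
So 1/σ₀² = 1/10.9193 − 4/59.8 = 0.091581 − 0.066890 = 0.024691.
Hence σ₀² = 1/0.024691 ≈ 40.5.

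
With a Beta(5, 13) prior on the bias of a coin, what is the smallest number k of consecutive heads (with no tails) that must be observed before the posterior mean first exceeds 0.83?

After k heads and 0 tails the posterior is Beta(5+k, 13), with mean (5+k)/(5+13+k).
Set (5+k)/(18+k) > 0.83 and solve: k > (0.83·18 − 5)/(1 − 0.83) = 58.471.
The smallest integer exceeding 58.471 is 59.

k = 59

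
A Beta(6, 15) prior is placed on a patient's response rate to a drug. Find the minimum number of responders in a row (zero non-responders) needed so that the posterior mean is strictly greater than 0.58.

After k responders and 0 non-responders the posterior is Beta(6+k, 15), with mean (6+k)/(6+15+k).
Set (6+k)/(21+k) > 0.58 and solve: k > (0.58·21 − 6)/(1 − 0.58) = 14.714.
The smallest integer exceeding 14.714 is 15.

k = 15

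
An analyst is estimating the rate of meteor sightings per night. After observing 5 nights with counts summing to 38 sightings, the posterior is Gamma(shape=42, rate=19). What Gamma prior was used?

Gamma(shape=4, rate=14)

Gamma–Poisson conjugacy: posterior shape = α + Σxᵢ, posterior rate = β + n.
So α = 42 − 38 = 4 and β = 19 − 5 = 14.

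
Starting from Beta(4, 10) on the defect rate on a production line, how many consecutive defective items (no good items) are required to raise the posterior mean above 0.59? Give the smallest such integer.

After k defective items and 0 good items the posterior is Beta(4+k, 10), with mean (4+k)/(4+10+k).
Set (4+k)/(14+k) > 0.59 and solve: k > (0.59·14 − 4)/(1 − 0.59) = 10.390.
The smallest integer exceeding 10.390 is 11.

k = 11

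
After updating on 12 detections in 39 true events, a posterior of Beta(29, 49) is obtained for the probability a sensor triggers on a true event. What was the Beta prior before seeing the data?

Beta(17, 22)

A Beta(α, β) prior with s successes and f failures in binomial data gives a Beta(α+s, β+f) posterior.
Subtract the data counts: 29−12=17, 49−27=22.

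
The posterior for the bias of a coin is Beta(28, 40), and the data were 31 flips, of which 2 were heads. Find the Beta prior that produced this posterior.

Under Beta–binomial conjugacy the posterior parameters are (a+s, b+f).
So a = 28 − 2 = 26 and b = 40 − 29 = 11.

Beta(26, 11)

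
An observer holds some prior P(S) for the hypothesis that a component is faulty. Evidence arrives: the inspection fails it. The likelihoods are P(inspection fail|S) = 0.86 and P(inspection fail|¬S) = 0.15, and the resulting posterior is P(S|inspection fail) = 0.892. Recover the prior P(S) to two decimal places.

P(S) = 0.59

Bayes' rule in odds form gives O(S|E) = O(S)·[P(E|S)/P(E|¬S)], hence O(S) = O(S|E)/LR.
Posterior odds = 0.892/(1−0.892) = 8.2593. LR = 0.86/0.15 = 5.7333.
Prior odds = 8.2593/5.7333 = 1.4406, so P(S) = 1.4406/(1+1.4406) ≈ 0.59.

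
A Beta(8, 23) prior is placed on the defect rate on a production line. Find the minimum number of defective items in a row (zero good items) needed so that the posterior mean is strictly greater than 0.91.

k = 225

After k defective items and 0 good items the posterior is Beta(8+k, 23), with mean (8+k)/(8+23+k).
Set (8+k)/(31+k) > 0.91 and solve: k > (0.91·31 − 8)/(1 − 0.91) = 224.556.
The smallest integer exceeding 224.556 is 225, and checking k=225: (233)/(256) = 0.9102 > 0.91.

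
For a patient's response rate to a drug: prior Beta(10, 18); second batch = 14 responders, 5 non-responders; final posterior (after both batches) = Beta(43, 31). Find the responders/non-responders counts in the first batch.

19 responders and 8 non-responders

Because Beta–binomial updating is additive in the counts, the combined data contributed (α_post−α_prior, β_post−β_prior) successes and failures.
Total across both batches: 43−10=33 responders, 31−18=13 non-responders.
Subtract the second batch: 33−14=19 responders and 13−5=8 non-responders.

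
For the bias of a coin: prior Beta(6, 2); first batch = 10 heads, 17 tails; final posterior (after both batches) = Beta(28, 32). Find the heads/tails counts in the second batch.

Sequential conjugate updates are equivalent to a single update on the pooled data, so total successes = posterior α − prior α and total failures = posterior β − prior β.
Total across both batches: 28−6=22 heads, 32−2=30 tails.
Subtract the first batch: 22−10=12 heads and 30−17=13 tails.

12 heads and 13 tails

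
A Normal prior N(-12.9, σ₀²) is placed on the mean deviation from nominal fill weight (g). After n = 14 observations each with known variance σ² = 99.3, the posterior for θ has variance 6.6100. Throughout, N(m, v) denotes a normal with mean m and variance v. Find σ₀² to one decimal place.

σ₀² = 97.1

For the Normal–Normal model with known σ², precisions add: τ_n = τ₀ + n/σ².
So 1/σ₀² = 1/6.6100 − 14/99.3 = 0.151286 − 0.140987 = 0.010299.
Hence σ₀² = 1/0.010299 ≈ 97.1.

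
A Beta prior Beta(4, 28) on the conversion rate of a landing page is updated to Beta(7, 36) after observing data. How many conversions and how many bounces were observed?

3 conversions and 8 bounces

A Beta(a, b) prior with s successes and f failures in binomial data gives a Beta(a+s, b+f) posterior.
So s = 7 − 4 = 3 and f = 36 − 28 = 8.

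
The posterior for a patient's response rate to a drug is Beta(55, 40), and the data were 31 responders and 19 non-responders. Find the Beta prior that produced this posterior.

Beta is conjugate to the binomial likelihood: posterior = Beta(a+s, b+f).
So a = 55 − 31 = 24 and b = 40 − 19 = 21.

Beta(24, 21)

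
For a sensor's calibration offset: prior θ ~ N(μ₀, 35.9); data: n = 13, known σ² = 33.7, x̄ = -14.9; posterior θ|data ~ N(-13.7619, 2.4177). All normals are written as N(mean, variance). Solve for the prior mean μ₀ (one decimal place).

With known observation variance, the Normal–Normal posterior has precision τ_n = τ₀ + n/σ² and mean μ_n = (τ₀μ₀ + (n/σ²)x̄)/τ_n.
Here τ₀ = 1/35.9 = 0.027855 and τ_data = 13/33.7 = 0.385757, so τ_n = 0.413612.
Rearranging for μ₀: μ₀ = (μ_n·τ_n − τ_data·x̄)/τ₀ = (-13.7619·0.413612 − 0.385757·-14.9) / 0.027855 = 0.055692/0.027855 ≈ 2.0.

μ₀ = 2.0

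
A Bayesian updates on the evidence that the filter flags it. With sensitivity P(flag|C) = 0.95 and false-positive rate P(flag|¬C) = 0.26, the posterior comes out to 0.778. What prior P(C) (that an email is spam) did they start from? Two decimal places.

In odds form, posterior odds = prior odds × likelihood ratio, so prior odds = posterior odds ÷ LR.
Posterior odds = 0.778/(1−0.778) = 3.5045. LR = 0.95/0.26 = 3.6538.
Prior odds = 3.5045/3.6538 = 0.9591, so P(C) = 0.9591/(1+0.9591) ≈ 0.49.

P(C) = 0.49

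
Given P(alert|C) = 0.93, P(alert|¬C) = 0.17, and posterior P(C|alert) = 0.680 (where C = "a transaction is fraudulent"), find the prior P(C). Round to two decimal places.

Bayes' rule in odds form gives O(C|E) = O(C)·[P(E|C)/P(E|¬C)], hence O(C) = O(C|E)/LR.
Posterior odds = 0.680/(1−0.680) = 2.1250. LR = 0.93/0.17 = 5.4706.
Prior odds = 2.1250/5.4706 = 0.3884, so P(C) = 0.3884/(1+0.3884) ≈ 0.28.

P(C) = 0.28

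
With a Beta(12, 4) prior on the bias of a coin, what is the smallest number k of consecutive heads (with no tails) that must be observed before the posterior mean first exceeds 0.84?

After k heads and 0 tails the posterior is Beta(12+k, 4), with mean (12+k)/(12+4+k).
Set (12+k)/(16+k) > 0.84 and solve: k > (0.84·16 − 12)/(1 − 0.84) = 9.000.
The smallest integer exceeding 9.000 is 10.

k = 10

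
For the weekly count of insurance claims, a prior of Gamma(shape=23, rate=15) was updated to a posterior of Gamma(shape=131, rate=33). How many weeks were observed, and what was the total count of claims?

A Gamma(α, β) prior (rate parametrization) on a Poisson rate with n observations summing to S gives posterior Gamma(α+S, β+n).
Matching: Σxᵢ = 131 − 23 = 108 and n = 33 − 15 = 18.

n = 18 weeks with total 108 claims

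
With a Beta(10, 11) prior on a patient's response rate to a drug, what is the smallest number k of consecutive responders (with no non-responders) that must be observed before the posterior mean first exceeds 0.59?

After k responders and 0 non-responders the posterior is Beta(10+k, 11), with mean (10+k)/(10+11+k).
Set (10+k)/(21+k) > 0.59 and solve: k > (0.59·21 − 10)/(1 − 0.59) = 5.829.
The smallest integer exceeding 5.829 is 6.

k = 6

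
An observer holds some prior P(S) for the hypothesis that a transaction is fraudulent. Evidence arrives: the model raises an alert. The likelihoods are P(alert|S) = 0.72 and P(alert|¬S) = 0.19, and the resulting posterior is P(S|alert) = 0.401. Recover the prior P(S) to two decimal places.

Bayes' rule in odds form gives O(S|E) = O(S)·[P(E|S)/P(E|¬S)], hence O(S) = O(S|E)/LR.
Posterior odds = 0.401/(1−0.401) = 0.6694. LR = 0.72/0.19 = 3.7895.
Prior odds = 0.6694/3.7895 = 0.1766, so P(S) = 0.1766/(1+0.1766) ≈ 0.15.

P(S) = 0.15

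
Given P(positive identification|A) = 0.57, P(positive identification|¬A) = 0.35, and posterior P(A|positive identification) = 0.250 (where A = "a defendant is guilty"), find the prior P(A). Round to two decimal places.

P(A) = 0.17

In odds form, posterior odds = prior odds × likelihood ratio, so prior odds = posterior odds ÷ LR.
Posterior odds = 0.250/(1−0.250) = 0.3333. LR = 0.57/0.35 = 1.6286.
Prior odds = 0.3333/1.6286 = 0.2047, so P(A) = 0.2047/(1+0.2047) ≈ 0.17.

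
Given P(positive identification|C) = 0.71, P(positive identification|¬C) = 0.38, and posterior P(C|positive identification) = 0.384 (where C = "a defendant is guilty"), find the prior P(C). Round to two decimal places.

Bayes' rule in odds form gives O(C|E) = O(C)·[P(E|C)/P(E|¬C)], hence O(C) = O(C|E)/LR.
Posterior odds = 0.384/(1−0.384) = 0.6234. LR = 0.71/0.38 = 1.8684.
Prior odds = 0.6234/1.8684 = 0.3337, so P(C) = 0.3337/(1+0.3337) ≈ 0.25.

P(C) = 0.25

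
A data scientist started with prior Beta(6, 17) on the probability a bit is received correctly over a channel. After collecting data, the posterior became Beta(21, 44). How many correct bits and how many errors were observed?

Under Beta–binomial conjugacy the posterior parameters are (α+s, β+f).
Match parameters: s=21−6=15, f=44−17=27.

15 correct bits and 27 errors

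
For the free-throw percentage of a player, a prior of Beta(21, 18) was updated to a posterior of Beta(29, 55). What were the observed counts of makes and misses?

8 makes and 37 misses

Under Beta–binomial conjugacy the posterior parameters are (α+s, β+f).
So s = 29 − 21 = 8 and f = 55 − 18 = 37.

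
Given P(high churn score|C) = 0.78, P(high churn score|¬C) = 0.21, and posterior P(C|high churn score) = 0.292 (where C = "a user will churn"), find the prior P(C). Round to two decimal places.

Bayes' rule in odds form gives O(C|E) = O(C)·[P(E|C)/P(E|¬C)], hence O(C) = O(C|E)/LR.
Posterior odds = 0.292/(1−0.292) = 0.4124. LR = 0.78/0.21 = 3.7143.
Prior odds = 0.4124/3.7143 = 0.1110, so P(C) = 0.1110/(1+0.1110) ≈ 0.10.

P(C) = 0.10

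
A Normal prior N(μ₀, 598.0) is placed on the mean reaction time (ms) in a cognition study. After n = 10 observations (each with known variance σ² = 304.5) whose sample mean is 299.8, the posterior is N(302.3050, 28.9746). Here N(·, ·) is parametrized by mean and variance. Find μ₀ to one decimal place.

μ₀ = 351.5

With known observation variance, the Normal–Normal posterior has precision τ_n = τ₀ + n/σ² and mean μ_n = (τ₀μ₀ + (n/σ²)x̄)/τ_n.
Here τ₀ = 1/598.0 = 0.001672 and τ_data = 10/304.5 = 0.032841, so τ_n = 0.034513.
Rearranging for μ₀: μ₀ = (μ_n·τ_n − τ_data·x̄)/τ₀ = (302.3050·0.034513 − 0.032841·299.8) / 0.001672 = 0.587721/0.001672 ≈ 351.5.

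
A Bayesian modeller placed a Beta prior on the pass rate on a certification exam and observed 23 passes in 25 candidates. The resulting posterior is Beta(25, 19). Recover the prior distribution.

Under Beta–binomial conjugacy the posterior parameters are (α+s, β+f).
Subtract the data counts: 25−23=2, 19−2=17.

Beta(2, 17)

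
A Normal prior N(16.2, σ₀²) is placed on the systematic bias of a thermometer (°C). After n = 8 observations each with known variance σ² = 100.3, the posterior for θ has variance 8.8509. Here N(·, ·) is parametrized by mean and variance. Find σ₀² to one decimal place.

σ₀² = 30.1

For the Normal–Normal model with known σ², precisions add: τ_n = τ₀ + n/σ².
So 1/σ₀² = 1/8.8509 − 8/100.3 = 0.112983 − 0.079761 = 0.033222.
Hence σ₀² = 1/0.033222 ≈ 30.1.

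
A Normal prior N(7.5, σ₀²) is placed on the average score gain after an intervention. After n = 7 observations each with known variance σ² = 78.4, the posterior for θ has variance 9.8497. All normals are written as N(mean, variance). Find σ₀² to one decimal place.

σ₀² = 81.7

Posterior precision equals prior precision plus data precision: 1/σ_n² = 1/σ₀² + n/σ².
So 1/σ₀² = 1/9.8497 − 7/78.4 = 0.101526 − 0.089286 = 0.012240.
Hence σ₀² = 1/0.012240 ≈ 81.7.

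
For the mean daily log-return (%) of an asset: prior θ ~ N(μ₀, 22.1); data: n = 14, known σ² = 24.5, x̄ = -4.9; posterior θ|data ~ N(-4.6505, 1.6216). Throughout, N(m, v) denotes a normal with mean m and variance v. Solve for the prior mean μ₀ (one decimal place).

μ₀ = -1.5

The posterior mean is a precision-weighted average: μ_n = (τ₀μ₀ + τ_data·x̄)/(τ₀+τ_data), with τ₀=1/σ₀² and τ_data=n/σ².
Here τ₀ = 1/22.1 = 0.045249 and τ_data = 14/24.5 = 0.571429, so τ_n = 0.616678.
Rearranging for μ₀: μ₀ = (μ_n·τ_n − τ_data·x̄)/τ₀ = (-4.6505·0.616678 − 0.571429·-4.9) / 0.045249 = -0.067859/0.045249 ≈ -1.5.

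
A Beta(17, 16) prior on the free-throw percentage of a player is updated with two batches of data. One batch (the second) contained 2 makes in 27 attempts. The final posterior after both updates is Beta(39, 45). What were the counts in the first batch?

Because Beta–binomial updating is additive in the counts, the combined data contributed (α_post−α_prior, β_post−β_prior) successes and failures.
Total across both batches: 39−17=22 makes, 45−16=29 misses.
Subtract the second batch: 22−2=20 makes and 29−25=4 misses.

20 makes and 4 misses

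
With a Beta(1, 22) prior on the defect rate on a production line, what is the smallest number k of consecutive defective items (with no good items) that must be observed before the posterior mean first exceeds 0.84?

After k defective items and 0 good items the posterior is Beta(1+k, 22), with mean (1+k)/(1+22+k).
Set (1+k)/(23+k) > 0.84 and solve: k > (0.84·23 − 1)/(1 − 0.84) = 114.500.
The smallest integer exceeding 114.500 is 115.

k = 115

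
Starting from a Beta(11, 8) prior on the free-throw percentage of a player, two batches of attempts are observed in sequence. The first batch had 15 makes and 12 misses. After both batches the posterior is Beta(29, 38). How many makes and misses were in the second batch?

3 makes and 18 misses

Sequential conjugate updates are equivalent to a single update on the pooled data, so total successes = posterior α − prior α and total failures = posterior β − prior β.
Total across both batches: 29−11=18 makes, 38−8=30 misses.
Subtract the first batch: 18−15=3 makes and 30−12=18 misses.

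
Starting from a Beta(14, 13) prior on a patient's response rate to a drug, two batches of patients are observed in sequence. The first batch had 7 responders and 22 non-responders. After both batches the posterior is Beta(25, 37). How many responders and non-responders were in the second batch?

Because Beta–binomial updating is additive in the counts, the combined data contributed (α_post−α_prior, β_post−β_prior) successes and failures.
Total across both batches: 25−14=11 responders, 37−13=24 non-responders.
Subtract the first batch: 11−7=4 responders and 24−22=2 non-responders.

4 responders and 2 non-responders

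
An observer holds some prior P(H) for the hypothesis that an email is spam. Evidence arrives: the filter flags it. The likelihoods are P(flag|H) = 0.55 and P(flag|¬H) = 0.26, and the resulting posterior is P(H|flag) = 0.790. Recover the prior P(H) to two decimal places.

P(H) = 0.64

In odds form, posterior odds = prior odds × likelihood ratio, so prior odds = posterior odds ÷ LR.
Posterior odds = 0.790/(1−0.790) = 3.7619. LR = 0.55/0.26 = 2.1154.
Prior odds = 3.7619/2.1154 = 1.7783, so P(H) = 1.7783/(1+1.7783) ≈ 0.64.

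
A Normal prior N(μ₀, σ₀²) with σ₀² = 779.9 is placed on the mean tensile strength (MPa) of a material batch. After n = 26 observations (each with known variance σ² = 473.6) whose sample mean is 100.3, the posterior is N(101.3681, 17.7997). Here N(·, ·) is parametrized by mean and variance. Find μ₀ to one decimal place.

The posterior mean is a precision-weighted average: μ_n = (τ₀μ₀ + τ_data·x̄)/(τ₀+τ_data), with τ₀=1/σ₀² and τ_data=n/σ².
Here τ₀ = 1/779.9 = 0.001282 and τ_data = 26/473.6 = 0.054899, so τ_n = 0.056181.
Rearranging for μ₀: μ₀ = (μ_n·τ_n − τ_data·x̄)/τ₀ = (101.3681·0.056181 − 0.054899·100.3) / 0.001282 = 0.188592/0.001282 ≈ 147.1.

μ₀ = 147.1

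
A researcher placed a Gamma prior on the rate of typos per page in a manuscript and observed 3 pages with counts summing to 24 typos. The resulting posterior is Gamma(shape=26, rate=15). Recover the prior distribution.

Gamma(shape=2, rate=12)

A Gamma(α, β) prior (rate parametrization) on a Poisson rate with n observations summing to S gives posterior Gamma(α+S, β+n).
So α = 26 − 24 = 2 and β = 15 − 3 = 12.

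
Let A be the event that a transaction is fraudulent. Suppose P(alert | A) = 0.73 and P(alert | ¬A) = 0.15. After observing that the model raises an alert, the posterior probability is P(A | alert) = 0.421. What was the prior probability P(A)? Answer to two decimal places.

Bayes' rule in odds form gives O(A|E) = O(A)·[P(E|A)/P(E|¬A)], hence O(A) = O(A|E)/LR.
Posterior odds = 0.421/(1−0.421) = 0.7271. LR = 0.73/0.15 = 4.8667.
Prior odds = 0.7271/4.8667 = 0.1494, so P(A) = 0.1494/(1+0.1494) ≈ 0.13.

P(A) = 0.13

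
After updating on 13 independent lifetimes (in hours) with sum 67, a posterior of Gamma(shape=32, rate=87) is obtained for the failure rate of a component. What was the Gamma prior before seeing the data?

Gamma(shape=19, rate=20)

For an exponential likelihood with a Gamma(α, β) prior on the rate, n observations with total T give posterior Gamma(α+n, β+T).
So α = 32 − 13 = 19 and β = 87 − 67 = 20.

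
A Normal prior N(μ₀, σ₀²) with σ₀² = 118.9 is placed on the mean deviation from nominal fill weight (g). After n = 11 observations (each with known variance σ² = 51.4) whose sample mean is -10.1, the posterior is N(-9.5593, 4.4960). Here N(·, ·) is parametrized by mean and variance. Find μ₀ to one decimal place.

The posterior mean is a precision-weighted average: μ_n = (τ₀μ₀ + τ_data·x̄)/(τ₀+τ_data), with τ₀=1/σ₀² and τ_data=n/σ².
Here τ₀ = 1/118.9 = 0.008410 and τ_data = 11/51.4 = 0.214008, so τ_n = 0.222418.
Rearranging for μ₀: μ₀ = (μ_n·τ_n − τ_data·x̄)/τ₀ = (-9.5593·0.222418 − 0.214008·-10.1) / 0.008410 = 0.035320/0.008410 ≈ 4.2.

μ₀ = 4.2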